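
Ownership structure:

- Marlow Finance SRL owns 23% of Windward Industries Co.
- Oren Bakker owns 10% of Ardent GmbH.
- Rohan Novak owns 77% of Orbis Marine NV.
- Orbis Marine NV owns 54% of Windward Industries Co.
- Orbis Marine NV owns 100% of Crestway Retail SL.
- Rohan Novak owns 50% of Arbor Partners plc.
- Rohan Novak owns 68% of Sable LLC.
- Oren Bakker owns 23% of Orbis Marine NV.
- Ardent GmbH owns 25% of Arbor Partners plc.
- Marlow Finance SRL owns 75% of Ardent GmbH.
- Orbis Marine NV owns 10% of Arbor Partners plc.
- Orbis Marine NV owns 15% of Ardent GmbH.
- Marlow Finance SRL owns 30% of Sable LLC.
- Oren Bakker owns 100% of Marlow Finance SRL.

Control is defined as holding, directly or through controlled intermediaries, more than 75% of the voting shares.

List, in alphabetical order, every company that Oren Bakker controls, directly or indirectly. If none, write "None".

Ardent GmbH, Marlow Finance SRL

Oren holds 100% of Marlow, so Oren controls Marlow.
Marlow and Oren together hold 75% + 10% = 85% of Ardent, so Oren controls Ardent.
No other company's threshold is met.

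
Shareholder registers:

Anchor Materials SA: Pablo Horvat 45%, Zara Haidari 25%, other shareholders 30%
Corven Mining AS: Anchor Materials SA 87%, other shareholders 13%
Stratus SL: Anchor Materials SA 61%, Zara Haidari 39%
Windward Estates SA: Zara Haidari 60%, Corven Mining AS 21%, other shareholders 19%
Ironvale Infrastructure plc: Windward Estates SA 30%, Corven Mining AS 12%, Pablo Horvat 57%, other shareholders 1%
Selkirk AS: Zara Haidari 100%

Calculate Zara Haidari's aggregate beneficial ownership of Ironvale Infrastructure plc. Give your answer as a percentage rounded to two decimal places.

21.98%

Zara reaches Ironvale along 3 paths.
Via Windward: 60% × 30% = 18%.
Via Anchor → Corven → Windward: 25% × 87% × 21% × 30% = 1.37025%.
Via Anchor → Corven: 25% × 87% × 12% = 2.61%.
Total: 18% + 1.37025% + 2.61% = 21.98025%.
Rounded: 21.98%.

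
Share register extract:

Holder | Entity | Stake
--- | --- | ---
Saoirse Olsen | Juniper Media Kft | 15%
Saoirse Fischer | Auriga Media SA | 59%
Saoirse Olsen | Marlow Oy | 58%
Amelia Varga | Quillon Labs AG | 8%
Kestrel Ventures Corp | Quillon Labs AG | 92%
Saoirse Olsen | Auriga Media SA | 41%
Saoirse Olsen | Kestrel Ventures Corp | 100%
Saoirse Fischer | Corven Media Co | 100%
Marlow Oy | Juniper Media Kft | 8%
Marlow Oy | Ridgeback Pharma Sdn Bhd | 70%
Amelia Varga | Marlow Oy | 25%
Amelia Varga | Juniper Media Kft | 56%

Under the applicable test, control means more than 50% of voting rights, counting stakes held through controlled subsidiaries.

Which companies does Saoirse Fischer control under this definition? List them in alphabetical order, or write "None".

Saoirse Fischer holds 59% of Auriga, so Saoirse Fischer controls Auriga.
Saoirse Fischer holds 100% of Corven, so Saoirse Fischer controls Corven.
No other company's threshold is met.

Auriga Media SA, Corven Media Co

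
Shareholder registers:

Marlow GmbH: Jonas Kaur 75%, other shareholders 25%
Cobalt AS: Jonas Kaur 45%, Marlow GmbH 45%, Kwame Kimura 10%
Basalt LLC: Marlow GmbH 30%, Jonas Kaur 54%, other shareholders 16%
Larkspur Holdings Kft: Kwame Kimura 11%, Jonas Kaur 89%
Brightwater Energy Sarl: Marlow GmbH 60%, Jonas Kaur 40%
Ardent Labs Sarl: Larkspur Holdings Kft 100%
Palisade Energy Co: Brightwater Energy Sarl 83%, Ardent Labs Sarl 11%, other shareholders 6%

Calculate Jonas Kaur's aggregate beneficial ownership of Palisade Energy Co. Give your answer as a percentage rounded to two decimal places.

Jonas reaches Palisade along 3 paths.
Via Marlow → Brightwater: 75% × 60% × 83% = 37.35%.
Via Brightwater: 40% × 83% = 33.2%.
Via Larkspur → Ardent: 89% × 100% × 11% = 9.79%.
Total: 37.35% + 33.2% + 9.79% = 80.34%.

80.34%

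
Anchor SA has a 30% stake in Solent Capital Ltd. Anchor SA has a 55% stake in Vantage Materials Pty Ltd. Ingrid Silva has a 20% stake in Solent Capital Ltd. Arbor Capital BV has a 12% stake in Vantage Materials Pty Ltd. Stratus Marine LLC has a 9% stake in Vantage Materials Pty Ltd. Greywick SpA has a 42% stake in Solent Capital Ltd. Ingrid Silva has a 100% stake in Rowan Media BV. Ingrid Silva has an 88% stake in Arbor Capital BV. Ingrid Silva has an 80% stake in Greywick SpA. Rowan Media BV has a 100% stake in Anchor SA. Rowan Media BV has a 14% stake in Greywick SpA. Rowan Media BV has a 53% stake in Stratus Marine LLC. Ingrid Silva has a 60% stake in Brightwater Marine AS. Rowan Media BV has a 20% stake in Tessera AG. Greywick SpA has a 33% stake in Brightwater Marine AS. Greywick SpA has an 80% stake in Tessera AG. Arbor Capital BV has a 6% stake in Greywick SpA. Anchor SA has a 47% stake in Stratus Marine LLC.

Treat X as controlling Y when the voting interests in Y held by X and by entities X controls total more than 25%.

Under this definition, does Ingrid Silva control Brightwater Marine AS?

Ingrid holds 88% of Arbor, so Ingrid controls Arbor.
Ingrid holds 100% of Rowan, so Ingrid controls Rowan.
Rowan and Arbor and Ingrid together hold 14% + 6% + 80% = 100% of Greywick, so Ingrid controls Greywick.
Ingrid and Greywick together hold 60% + 33% = 93% of Brightwater, so Ingrid controls Brightwater.

Yes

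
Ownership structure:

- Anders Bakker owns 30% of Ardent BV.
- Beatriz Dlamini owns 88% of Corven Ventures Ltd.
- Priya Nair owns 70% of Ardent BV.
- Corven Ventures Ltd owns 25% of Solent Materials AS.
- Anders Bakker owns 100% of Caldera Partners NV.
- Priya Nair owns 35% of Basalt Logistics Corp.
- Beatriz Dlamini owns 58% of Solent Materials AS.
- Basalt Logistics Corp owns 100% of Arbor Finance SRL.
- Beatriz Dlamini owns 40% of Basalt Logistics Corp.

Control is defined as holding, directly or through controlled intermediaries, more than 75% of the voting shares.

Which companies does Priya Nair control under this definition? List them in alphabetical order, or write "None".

None

Priya's largest direct stake is 70% in Ardent, which does not meet the threshold.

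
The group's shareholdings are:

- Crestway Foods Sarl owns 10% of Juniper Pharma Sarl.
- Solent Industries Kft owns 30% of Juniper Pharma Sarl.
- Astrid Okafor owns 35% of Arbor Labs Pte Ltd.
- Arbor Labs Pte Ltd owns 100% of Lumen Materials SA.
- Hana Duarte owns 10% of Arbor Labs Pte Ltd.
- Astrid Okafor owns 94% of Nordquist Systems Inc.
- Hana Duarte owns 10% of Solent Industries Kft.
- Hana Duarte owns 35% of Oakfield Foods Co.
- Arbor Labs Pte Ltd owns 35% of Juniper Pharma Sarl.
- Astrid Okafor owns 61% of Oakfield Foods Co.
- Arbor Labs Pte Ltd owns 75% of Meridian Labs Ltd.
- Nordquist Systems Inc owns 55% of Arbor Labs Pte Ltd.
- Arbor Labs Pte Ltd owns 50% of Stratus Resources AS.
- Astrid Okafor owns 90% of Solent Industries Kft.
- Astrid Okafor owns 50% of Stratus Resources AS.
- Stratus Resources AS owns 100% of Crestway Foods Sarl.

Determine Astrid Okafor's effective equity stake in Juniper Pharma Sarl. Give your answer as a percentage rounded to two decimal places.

Astrid reaches Juniper along 6 paths.
Via Arbor → Stratus → Crestway: 35% × 50% × 100% × 10% = 1.75%.
Via Nordquist → Arbor → Stratus → Crestway: 94% × 55% × 50% × 100% × 10% = 2.585%.
Via Stratus → Crestway: 50% × 100% × 10% = 5%.
Via Solent: 90% × 30% = 27%.
Via Arbor: 35% × 35% = 12.25%.
Via Nordquist → Arbor: 94% × 55% × 35% = 18.095%.
Total: 1.75% + 2.585% + 5% + 27% + 12.25% + 18.095% = 66.68%.

66.68%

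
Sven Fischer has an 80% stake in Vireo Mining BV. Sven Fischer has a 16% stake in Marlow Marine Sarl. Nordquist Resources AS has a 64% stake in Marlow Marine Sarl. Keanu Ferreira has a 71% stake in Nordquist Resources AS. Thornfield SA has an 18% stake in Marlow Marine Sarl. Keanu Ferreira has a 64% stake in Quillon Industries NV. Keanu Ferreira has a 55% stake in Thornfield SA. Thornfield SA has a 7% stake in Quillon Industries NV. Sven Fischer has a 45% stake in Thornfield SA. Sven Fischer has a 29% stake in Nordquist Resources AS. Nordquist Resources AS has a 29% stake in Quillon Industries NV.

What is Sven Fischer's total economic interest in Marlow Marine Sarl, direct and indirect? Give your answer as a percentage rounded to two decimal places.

Sven reaches Marlow along 3 paths.
Via Nordquist: 29% × 64% = 18.56%.
Via Thornfield: 45% × 18% = 8.1%.
Direct stake: 16% = 16%.
Total: 18.56% + 8.1% + 16% = 42.66%.

42.66%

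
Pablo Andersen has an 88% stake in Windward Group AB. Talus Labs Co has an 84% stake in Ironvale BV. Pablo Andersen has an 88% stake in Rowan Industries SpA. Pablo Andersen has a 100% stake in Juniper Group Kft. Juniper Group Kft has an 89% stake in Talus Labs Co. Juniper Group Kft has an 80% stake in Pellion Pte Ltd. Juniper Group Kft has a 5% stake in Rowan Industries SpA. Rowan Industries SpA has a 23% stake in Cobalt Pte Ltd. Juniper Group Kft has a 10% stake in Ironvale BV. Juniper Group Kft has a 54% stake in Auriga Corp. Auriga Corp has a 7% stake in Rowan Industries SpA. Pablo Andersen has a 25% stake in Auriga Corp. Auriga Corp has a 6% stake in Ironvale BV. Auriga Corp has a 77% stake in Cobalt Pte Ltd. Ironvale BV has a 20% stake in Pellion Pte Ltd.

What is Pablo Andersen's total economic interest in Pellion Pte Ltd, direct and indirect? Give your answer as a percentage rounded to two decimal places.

Pablo reaches Pellion along 5 paths.
Via Auriga → Ironvale: 25% × 6% × 20% = 0.3%.
Via Juniper → Auriga → Ironvale: 100% × 54% × 6% × 20% = 0.648%.
Via Juniper → Ironvale: 100% × 10% × 20% = 2%.
Via Juniper → Talus → Ironvale: 100% × 89% × 84% × 20% = 14.952%.
Via Juniper: 100% × 80% = 80%.
Total: 0.3% + 0.648% + 2% + 14.952% + 80% = 97.9%.
Rounded: 97.90%.

97.90%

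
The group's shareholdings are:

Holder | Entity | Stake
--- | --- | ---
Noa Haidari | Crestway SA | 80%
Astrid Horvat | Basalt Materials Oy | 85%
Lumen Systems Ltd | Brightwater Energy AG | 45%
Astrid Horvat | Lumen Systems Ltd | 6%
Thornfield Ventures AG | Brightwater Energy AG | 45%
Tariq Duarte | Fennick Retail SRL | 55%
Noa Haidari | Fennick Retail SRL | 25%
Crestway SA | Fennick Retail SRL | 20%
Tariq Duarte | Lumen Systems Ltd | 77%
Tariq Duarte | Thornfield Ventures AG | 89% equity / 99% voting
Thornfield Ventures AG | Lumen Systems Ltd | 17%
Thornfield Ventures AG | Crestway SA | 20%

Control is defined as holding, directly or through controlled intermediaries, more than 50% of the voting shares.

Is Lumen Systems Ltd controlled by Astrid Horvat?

Astrid holds 85% of Basalt, so Astrid controls Basalt.
In Lumen, Astrid's side holds only 6%, not > 50%.
So Astrid does not control Lumen.

No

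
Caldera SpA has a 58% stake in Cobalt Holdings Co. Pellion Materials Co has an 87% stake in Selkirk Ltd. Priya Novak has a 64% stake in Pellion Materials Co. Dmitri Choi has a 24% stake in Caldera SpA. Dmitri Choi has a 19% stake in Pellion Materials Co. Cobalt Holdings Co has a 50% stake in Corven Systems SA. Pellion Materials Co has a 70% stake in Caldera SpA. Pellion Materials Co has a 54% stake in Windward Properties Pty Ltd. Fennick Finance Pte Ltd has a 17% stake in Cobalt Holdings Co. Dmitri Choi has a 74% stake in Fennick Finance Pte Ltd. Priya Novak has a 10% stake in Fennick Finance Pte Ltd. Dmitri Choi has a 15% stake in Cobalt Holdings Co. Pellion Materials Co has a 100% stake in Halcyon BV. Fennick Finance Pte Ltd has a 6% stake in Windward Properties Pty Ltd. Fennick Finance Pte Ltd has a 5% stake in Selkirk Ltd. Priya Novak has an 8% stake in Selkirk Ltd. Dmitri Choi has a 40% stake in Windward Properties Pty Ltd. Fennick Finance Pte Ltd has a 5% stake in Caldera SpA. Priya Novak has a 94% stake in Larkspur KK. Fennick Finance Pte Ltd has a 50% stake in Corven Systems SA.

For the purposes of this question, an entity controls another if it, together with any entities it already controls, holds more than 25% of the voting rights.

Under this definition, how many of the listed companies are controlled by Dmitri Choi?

Dmitri holds 74% of Fennick, so Dmitri controls Fennick.
Dmitri and Fennick together hold 24% + 5% = 29% of Caldera, so Dmitri controls Caldera.
Fennick and Caldera and Dmitri together hold 17% + 58% + 15% = 90% of Cobalt, so Dmitri controls Cobalt.
Dmitri and Fennick together hold 40% + 6% = 46% of Windward, so Dmitri controls Windward.
Cobalt and Fennick together hold 50% + 50% = 100% of Corven, so Dmitri controls Corven.
No other company's threshold is met.
Dmitri controls 5 companies.

5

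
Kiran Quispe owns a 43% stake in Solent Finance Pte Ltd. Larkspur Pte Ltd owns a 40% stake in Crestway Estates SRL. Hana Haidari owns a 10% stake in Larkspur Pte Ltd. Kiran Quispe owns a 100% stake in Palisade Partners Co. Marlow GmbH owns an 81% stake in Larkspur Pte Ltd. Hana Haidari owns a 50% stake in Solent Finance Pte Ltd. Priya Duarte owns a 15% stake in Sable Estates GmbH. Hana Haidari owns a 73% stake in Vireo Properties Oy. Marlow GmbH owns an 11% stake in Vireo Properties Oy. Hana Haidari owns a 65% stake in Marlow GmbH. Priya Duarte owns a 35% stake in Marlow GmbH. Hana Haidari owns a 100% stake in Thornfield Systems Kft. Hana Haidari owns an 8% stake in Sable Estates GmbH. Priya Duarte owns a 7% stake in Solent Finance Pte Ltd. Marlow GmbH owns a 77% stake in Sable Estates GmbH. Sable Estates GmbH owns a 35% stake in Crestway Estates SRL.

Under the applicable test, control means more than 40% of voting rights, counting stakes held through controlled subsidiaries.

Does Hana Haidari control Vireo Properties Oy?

Hana holds 65% of Marlow, so Hana controls Marlow.
Marlow and Hana together hold 11% + 73% = 84% of Vireo, so Hana controls Vireo.

Yes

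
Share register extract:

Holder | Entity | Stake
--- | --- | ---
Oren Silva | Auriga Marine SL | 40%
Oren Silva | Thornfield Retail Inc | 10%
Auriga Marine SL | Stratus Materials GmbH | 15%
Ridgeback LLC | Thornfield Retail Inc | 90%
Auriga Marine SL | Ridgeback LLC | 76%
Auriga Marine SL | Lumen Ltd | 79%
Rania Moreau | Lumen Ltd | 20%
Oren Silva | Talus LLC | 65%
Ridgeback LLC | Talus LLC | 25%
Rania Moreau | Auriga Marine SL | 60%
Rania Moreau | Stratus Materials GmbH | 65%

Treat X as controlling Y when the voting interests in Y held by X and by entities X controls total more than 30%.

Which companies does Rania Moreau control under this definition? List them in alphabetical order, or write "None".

Rania holds 60% of Auriga, so Rania controls Auriga.
Auriga and Rania together hold 79% + 20% = 99% of Lumen, so Rania controls Lumen.
Auriga and Rania together hold 15% + 65% = 80% of Stratus, so Rania controls Stratus.
Auriga holds 76% of Ridgeback, so Rania controls Ridgeback.
Ridgeback holds 90% of Thornfield, so Rania controls Thornfield.
No other company's threshold is met.

Auriga Marine SL, Lumen Ltd, Ridgeback LLC, Stratus Materials GmbH, Thornfield Retail Inc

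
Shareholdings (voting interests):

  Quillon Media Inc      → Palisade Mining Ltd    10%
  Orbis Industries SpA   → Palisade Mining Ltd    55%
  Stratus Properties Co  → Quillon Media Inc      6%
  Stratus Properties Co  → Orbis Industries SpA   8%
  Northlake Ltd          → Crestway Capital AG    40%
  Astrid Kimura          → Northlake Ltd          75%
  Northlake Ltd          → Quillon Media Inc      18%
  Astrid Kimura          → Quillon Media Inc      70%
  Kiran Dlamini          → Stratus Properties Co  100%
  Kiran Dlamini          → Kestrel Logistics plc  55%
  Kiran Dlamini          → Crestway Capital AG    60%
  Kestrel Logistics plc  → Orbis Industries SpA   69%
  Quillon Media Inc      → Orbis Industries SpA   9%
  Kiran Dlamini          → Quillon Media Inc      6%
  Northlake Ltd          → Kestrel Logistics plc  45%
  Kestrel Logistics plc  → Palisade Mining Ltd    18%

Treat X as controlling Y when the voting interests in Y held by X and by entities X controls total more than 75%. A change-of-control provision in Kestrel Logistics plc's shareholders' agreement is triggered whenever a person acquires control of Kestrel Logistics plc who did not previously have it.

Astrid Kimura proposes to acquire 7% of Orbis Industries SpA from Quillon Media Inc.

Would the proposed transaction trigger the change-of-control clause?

The purchase adds only to Astrid's holdings (Quillon's stake shrinks), so Astrid is the only person who could newly come to control Kestrel.
Astrid's largest direct stake is 75% in Northlake, which does not meet the threshold, so Astrid controls no company.
Neither Astrid nor any entity Astrid controls holds any voting interest in Kestrel.
So before the transaction, Astrid does not control Kestrel.
After the purchase, Astrid holds 7% of Orbis directly, and Quillon's stake falls to 2%.
Astrid's side now holds 7% of Orbis, not > 75%, so Astrid still does not control Orbis.
After the transaction, neither Astrid nor any entity Astrid controls holds a voting interest in Kestrel, so Astrid still does not control it.
No new person acquires control, so the clause is not triggered.

No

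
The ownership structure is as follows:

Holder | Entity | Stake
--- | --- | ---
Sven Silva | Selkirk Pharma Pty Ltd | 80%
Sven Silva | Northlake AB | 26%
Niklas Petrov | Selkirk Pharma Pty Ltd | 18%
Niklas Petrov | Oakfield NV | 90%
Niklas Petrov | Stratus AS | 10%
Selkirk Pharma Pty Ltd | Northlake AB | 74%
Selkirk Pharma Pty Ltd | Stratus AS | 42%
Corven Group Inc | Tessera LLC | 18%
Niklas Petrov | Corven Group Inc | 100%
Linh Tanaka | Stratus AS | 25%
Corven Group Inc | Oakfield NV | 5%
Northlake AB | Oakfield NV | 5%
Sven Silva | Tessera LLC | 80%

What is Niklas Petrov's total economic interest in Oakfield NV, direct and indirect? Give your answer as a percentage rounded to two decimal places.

Niklas reaches Oakfield along 3 paths.
Direct stake: 90% = 90%.
Via Corven: 100% × 5% = 5%.
Via Selkirk → Northlake: 18% × 74% × 5% = 0.666%.
Total: 90% + 5% + 0.666% = 95.666%.
Rounded: 95.67%.

95.67%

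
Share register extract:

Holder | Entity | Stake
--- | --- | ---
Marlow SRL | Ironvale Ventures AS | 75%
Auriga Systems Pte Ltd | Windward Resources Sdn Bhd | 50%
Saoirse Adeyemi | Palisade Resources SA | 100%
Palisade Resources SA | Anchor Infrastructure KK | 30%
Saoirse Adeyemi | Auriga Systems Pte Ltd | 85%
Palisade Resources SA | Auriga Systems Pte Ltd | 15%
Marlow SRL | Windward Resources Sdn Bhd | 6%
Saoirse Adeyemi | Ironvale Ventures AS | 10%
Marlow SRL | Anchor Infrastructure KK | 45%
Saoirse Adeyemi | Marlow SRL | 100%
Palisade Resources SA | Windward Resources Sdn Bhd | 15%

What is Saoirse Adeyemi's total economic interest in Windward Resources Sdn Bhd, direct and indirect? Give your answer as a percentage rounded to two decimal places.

Saoirse reaches Windward along 4 paths.
Via Auriga: 85% × 50% = 42.5%.
Via Palisade → Auriga: 100% × 15% × 50% = 7.5%.
Via Marlow: 100% × 6% = 6%.
Via Palisade: 100% × 15% = 15%.
Total: 42.5% + 7.5% + 6% + 15% = 71%.
Rounded: 71.00%.

71.00%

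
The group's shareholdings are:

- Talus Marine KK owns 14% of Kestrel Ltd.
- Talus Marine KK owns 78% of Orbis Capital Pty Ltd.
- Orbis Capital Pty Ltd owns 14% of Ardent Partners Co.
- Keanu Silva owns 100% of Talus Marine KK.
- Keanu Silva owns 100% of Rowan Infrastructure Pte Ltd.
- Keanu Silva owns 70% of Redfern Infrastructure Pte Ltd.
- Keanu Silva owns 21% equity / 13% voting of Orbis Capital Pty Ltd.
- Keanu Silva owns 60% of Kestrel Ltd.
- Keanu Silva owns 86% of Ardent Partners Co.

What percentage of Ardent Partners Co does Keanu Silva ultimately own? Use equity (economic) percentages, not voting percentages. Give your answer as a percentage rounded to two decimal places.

99.86%

Keanu reaches Ardent along 3 paths.
Via Talus → Orbis: 100% × 78% × 14% = 10.92%.
Via Orbis: 21% × 14% = 2.94%.
Direct stake: 86% = 86%.
Total: 10.92% + 2.94% + 86% = 99.86%.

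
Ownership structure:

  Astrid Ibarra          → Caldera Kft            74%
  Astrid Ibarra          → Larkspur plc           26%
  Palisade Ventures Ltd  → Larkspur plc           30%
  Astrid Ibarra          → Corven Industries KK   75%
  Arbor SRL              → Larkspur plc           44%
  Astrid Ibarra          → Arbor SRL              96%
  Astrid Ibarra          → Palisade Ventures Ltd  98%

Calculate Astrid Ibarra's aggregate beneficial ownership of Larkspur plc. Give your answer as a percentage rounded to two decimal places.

97.64%

Astrid reaches Larkspur along 3 paths.
Direct stake: 26% = 26%.
Via Palisade: 98% × 30% = 29.4%.
Via Arbor: 96% × 44% = 42.24%.
Total: 26% + 29.4% + 42.24% = 97.64%.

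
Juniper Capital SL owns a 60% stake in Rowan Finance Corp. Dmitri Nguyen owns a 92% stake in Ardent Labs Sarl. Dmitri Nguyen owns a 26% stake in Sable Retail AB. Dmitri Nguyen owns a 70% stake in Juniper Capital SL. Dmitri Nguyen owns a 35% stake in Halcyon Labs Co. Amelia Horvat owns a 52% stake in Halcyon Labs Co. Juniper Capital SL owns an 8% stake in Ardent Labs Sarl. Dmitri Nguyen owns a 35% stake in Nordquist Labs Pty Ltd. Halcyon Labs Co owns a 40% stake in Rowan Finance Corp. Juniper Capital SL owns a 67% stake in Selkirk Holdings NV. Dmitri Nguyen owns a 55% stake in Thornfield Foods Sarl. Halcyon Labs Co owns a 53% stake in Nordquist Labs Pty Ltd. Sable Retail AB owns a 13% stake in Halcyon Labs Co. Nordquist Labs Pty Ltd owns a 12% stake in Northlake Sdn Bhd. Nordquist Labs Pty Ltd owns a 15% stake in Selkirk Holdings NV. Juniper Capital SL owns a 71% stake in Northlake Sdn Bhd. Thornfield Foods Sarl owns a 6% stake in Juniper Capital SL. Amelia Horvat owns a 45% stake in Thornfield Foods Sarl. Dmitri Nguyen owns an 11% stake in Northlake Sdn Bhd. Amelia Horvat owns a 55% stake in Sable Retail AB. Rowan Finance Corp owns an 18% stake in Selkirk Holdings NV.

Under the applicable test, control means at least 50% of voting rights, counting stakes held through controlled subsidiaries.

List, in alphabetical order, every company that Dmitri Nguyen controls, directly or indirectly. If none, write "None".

Ardent Labs Sarl, Juniper Capital SL, Northlake Sdn Bhd, Rowan Finance Corp, Selkirk Holdings NV, Thornfield Foods Sarl

Dmitri holds 55% of Thornfield, so Dmitri controls Thornfield.
Thornfield and Dmitri together hold 6% + 70% = 76% of Juniper, so Dmitri controls Juniper.
Juniper holds 60% of Rowan, so Dmitri controls Rowan.
Dmitri and Juniper together hold 92% + 8% = 100% of Ardent, so Dmitri controls Ardent.
Juniper and Dmitri together hold 71% + 11% = 82% of Northlake, so Dmitri controls Northlake.
Juniper and Rowan together hold 67% + 18% = 85% of Selkirk, so Dmitri controls Selkirk.
No other company's threshold is met.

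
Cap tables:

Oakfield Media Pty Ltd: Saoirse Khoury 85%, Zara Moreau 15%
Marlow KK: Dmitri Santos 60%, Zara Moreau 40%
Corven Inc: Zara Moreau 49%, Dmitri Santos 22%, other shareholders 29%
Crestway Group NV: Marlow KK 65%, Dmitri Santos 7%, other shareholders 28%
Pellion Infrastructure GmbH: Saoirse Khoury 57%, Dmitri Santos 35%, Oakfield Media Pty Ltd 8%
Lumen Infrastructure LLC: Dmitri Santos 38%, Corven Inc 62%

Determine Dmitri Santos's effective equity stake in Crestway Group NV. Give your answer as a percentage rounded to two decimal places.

46.00%

Dmitri reaches Crestway along 2 paths.
Via Marlow: 60% × 65% = 39%.
Direct stake: 7% = 7%.
Total: 39% + 7% = 46%.
Rounded: 46.00%.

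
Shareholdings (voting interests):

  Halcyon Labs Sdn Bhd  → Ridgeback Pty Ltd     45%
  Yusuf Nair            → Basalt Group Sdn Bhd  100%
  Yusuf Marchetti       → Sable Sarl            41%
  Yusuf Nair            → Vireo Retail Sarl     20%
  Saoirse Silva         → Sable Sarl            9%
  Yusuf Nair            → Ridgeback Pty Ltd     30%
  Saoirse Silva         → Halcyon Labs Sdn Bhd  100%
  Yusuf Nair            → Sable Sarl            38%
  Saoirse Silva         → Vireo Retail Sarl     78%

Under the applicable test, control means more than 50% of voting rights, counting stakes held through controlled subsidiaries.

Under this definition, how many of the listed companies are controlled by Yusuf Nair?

Yusuf Nair holds 100% of Basalt, so Yusuf Nair controls Basalt.
No other company's threshold is met.
Yusuf Nair controls 1 company.

1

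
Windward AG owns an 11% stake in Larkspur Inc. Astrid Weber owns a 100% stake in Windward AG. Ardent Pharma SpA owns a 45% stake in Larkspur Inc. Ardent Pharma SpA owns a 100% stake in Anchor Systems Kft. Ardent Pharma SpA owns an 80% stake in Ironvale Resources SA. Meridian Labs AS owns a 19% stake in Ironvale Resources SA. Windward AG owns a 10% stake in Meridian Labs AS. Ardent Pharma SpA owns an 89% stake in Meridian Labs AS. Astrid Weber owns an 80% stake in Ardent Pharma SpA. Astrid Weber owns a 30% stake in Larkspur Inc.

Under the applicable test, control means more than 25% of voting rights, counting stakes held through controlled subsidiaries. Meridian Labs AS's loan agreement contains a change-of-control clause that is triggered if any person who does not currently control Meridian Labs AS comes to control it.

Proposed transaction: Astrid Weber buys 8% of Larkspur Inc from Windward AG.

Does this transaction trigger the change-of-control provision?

No

The purchase adds only to Astrid's holdings (Windward's stake shrinks), so Astrid is the only person who could newly come to control Meridian.
Astrid holds 80% of Ardent, so Astrid controls Ardent.
Astrid holds 100% of Windward, so Astrid controls Windward.
Windward and Ardent together hold 10% + 89% = 99% of Meridian, so Astrid controls Meridian.
So Astrid already controls Meridian before the transaction.
After the purchase, Astrid's direct stake in Larkspur rises to 30% + 8% = 38%, and Windward's stake falls to 3%.
Astrid controlled Meridian already, so this is not a new person acquiring control; every other person's position is unchanged or reduced.
No new person acquires control, so the clause is not triggered.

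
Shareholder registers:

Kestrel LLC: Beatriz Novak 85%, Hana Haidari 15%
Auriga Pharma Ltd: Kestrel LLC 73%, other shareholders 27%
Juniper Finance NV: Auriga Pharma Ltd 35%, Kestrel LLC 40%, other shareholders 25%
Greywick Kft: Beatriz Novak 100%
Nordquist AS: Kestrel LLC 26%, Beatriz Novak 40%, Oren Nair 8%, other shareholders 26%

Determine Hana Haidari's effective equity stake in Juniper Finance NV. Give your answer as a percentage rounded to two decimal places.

Hana reaches Juniper along 2 paths.
Via Kestrel → Auriga: 15% × 73% × 35% = 3.8325%.
Via Kestrel: 15% × 40% = 6%.
Total: 3.8325% + 6% = 9.8325%.
Rounded: 9.83%.

9.83%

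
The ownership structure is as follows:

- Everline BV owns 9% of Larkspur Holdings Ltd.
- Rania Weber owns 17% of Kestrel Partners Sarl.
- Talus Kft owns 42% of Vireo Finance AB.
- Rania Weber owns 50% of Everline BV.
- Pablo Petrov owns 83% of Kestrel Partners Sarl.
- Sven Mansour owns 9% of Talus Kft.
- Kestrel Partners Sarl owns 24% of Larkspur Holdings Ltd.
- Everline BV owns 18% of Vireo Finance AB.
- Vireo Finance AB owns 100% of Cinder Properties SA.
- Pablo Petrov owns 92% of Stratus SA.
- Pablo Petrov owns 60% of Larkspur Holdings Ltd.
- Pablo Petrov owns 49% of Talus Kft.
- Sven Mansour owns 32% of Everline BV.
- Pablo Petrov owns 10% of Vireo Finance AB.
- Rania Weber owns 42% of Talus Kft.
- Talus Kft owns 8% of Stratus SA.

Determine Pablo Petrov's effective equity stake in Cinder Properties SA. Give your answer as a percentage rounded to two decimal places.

30.58%

Pablo reaches Cinder along 2 paths.
Via Talus → Vireo: 49% × 42% × 100% = 20.58%.
Via Vireo: 10% × 100% = 10%.
Total: 20.58% + 10% = 30.58%.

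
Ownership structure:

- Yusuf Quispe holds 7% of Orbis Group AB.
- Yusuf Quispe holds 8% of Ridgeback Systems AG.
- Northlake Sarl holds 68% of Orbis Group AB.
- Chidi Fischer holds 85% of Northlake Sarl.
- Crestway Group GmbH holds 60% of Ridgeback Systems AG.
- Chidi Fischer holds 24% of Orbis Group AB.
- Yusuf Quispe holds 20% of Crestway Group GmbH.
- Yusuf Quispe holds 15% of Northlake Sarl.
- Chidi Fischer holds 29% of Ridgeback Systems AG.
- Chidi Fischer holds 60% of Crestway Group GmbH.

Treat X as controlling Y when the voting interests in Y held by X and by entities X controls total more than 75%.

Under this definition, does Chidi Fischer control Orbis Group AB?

Chidi holds 85% of Northlake, so Chidi controls Northlake.
Northlake and Chidi together hold 68% + 24% = 92% of Orbis, so Chidi controls Orbis.

Yes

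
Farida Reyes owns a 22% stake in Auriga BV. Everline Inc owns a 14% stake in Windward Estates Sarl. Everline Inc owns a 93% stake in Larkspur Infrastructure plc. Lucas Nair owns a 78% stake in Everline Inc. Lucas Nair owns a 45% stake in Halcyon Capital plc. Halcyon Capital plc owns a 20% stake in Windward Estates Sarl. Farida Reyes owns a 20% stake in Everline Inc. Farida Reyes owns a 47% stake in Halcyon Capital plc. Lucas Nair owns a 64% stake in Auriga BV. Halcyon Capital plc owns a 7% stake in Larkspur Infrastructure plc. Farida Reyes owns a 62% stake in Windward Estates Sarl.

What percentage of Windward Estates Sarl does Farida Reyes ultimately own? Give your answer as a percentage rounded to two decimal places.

Farida reaches Windward along 3 paths.
Direct stake: 62% = 62%.
Via Halcyon: 47% × 20% = 9.4%.
Via Everline: 20% × 14% = 2.8%.
Total: 62% + 9.4% + 2.8% = 74.2%.
Rounded: 74.20%.

74.20%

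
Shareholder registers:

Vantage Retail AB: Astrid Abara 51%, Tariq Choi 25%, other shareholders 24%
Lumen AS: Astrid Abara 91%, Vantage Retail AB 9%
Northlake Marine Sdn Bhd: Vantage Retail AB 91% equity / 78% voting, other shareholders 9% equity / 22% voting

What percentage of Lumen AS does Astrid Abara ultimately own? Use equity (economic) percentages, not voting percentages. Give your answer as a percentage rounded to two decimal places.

Astrid reaches Lumen along 2 paths.
Direct stake: 91% = 91%.
Via Vantage: 51% × 9% = 4.59%.
Total: 91% + 4.59% = 95.59%.

95.59%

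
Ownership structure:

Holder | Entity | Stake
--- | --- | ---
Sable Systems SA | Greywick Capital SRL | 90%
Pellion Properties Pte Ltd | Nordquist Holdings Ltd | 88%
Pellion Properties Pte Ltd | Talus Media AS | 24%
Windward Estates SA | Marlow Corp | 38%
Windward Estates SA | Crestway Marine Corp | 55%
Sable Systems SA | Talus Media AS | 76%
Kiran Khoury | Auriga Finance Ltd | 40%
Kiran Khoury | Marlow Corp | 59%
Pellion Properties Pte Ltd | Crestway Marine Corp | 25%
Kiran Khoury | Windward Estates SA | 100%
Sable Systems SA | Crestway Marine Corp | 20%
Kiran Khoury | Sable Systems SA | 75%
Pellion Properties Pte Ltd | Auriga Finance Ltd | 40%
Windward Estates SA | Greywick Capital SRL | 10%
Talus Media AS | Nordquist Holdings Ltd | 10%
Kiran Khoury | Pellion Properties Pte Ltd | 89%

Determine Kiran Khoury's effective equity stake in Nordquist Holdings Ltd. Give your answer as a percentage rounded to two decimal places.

86.16%

Kiran reaches Nordquist along 3 paths.
Via Pellion: 89% × 88% = 78.32%.
Via Pellion → Talus: 89% × 24% × 10% = 2.136%.
Via Sable → Talus: 75% × 76% × 10% = 5.7%.
Total: 78.32% + 2.136% + 5.7% = 86.156%.
Rounded: 86.16%.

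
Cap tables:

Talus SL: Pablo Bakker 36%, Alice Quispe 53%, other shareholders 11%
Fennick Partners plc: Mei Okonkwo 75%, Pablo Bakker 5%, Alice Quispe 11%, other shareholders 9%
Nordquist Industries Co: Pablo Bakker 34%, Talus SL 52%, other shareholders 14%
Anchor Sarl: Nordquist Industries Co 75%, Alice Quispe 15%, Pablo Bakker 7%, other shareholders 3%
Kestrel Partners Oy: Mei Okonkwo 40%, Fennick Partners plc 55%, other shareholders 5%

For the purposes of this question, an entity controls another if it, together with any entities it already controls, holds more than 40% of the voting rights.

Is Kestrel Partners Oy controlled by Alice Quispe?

No

Alice holds 53% of Talus, so Alice controls Talus.
Talus holds 52% of Nordquist, so Alice controls Nordquist.
Nordquist and Alice together hold 75% + 15% = 90% of Anchor, so Alice controls Anchor.
Neither Alice nor any entity Alice controls holds any voting interest in Kestrel.
So Alice does not control Kestrel.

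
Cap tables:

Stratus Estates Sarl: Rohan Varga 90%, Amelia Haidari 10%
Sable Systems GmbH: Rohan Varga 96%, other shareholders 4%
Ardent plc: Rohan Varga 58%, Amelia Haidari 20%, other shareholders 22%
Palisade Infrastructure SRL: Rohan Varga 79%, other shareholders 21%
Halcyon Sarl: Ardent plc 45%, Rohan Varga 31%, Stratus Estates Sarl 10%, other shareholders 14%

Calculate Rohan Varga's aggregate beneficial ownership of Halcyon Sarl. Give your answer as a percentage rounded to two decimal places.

Rohan reaches Halcyon along 3 paths.
Via Ardent: 58% × 45% = 26.1%.
Direct stake: 31% = 31%.
Via Stratus: 90% × 10% = 9%.
Total: 26.1% + 31% + 9% = 66.1%.
Rounded: 66.10%.

66.10%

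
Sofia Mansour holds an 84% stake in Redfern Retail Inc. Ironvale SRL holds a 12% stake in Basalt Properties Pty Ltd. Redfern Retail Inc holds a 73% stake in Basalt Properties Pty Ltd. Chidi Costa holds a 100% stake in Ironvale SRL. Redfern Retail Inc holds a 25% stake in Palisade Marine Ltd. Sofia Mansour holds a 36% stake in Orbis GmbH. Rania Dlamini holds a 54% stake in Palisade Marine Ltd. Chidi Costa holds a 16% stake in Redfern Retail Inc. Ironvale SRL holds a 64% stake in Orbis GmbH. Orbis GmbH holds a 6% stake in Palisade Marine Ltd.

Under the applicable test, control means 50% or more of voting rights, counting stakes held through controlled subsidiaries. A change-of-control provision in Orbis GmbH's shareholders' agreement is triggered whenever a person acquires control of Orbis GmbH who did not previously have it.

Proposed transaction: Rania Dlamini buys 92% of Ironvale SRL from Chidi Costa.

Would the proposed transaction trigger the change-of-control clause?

The purchase adds only to Rania's holdings (Chidi's stake shrinks), so Rania is the only person who could newly come to control Orbis.
Rania holds 54% of Palisade, so Rania controls Palisade.
Neither Rania nor any entity Rania controls holds any voting interest in Orbis.
So before the transaction, Rania does not control Orbis.
After the purchase, Rania holds 92% of Ironvale directly, and Chidi's stake falls to 8%.
Rania holds 92% of Ironvale, so Rania controls Ironvale.
Ironvale holds 64% of Orbis, so Rania controls Orbis.
Rania did not control Orbis before and does after, so the clause is triggered.

Yes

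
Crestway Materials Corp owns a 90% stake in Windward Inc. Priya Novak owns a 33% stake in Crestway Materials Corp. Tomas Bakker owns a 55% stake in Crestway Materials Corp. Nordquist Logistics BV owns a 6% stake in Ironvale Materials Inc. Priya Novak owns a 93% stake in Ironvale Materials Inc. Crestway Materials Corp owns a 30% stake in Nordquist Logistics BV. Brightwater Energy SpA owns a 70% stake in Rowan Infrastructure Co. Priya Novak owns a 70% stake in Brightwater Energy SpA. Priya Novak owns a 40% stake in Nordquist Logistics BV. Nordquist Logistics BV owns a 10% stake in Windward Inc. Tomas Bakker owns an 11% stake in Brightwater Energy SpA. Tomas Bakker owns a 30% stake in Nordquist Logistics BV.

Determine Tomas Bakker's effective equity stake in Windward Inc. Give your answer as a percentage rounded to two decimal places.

54.15%

Tomas reaches Windward along 3 paths.
Via Crestway: 55% × 90% = 49.5%.
Via Nordquist: 30% × 10% = 3%.
Via Crestway → Nordquist: 55% × 30% × 10% = 1.65%.
Total: 49.5% + 3% + 1.65% = 54.15%.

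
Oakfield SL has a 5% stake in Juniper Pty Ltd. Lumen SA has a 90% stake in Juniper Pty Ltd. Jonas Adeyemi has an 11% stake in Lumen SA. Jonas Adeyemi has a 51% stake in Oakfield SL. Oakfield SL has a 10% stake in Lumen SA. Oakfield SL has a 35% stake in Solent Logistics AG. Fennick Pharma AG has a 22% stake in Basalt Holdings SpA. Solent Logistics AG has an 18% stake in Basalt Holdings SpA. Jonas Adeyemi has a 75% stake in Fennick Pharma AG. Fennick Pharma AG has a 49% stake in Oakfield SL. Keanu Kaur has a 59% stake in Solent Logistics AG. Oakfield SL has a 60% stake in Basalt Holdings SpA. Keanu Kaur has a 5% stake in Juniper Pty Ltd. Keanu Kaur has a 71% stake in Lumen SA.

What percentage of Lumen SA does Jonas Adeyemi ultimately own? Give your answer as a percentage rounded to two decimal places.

Jonas reaches Lumen along 3 paths.
Via Fennick → Oakfield: 75% × 49% × 10% = 3.675%.
Via Oakfield: 51% × 10% = 5.1%.
Direct stake: 11% = 11%.
Total: 3.675% + 5.1% + 11% = 19.775%.
Rounded: 19.78%.

19.78%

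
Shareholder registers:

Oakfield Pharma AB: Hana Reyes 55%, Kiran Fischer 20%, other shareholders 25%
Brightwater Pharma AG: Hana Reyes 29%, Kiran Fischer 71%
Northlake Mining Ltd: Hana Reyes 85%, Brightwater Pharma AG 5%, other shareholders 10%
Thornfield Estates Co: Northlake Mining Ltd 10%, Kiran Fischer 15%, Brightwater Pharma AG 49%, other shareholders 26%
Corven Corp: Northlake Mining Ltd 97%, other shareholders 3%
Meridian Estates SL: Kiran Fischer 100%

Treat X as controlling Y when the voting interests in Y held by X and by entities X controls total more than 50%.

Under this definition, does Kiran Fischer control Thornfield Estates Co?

Yes

Kiran holds 71% of Brightwater, so Kiran controls Brightwater.
Kiran and Brightwater together hold 15% + 49% = 64% of Thornfield, so Kiran controls Thornfield.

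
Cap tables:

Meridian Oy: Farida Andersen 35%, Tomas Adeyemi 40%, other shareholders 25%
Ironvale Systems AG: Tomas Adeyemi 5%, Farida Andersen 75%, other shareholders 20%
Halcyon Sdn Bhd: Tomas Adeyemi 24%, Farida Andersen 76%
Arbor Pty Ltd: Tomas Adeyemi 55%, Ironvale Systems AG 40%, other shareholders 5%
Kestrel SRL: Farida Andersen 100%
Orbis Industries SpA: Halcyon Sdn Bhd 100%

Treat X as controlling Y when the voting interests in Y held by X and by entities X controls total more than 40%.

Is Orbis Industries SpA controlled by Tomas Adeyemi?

Tomas holds 55% of Arbor, so Tomas controls Arbor.
Neither Tomas nor any entity Tomas controls holds any voting interest in Orbis.
So Tomas does not control Orbis.

No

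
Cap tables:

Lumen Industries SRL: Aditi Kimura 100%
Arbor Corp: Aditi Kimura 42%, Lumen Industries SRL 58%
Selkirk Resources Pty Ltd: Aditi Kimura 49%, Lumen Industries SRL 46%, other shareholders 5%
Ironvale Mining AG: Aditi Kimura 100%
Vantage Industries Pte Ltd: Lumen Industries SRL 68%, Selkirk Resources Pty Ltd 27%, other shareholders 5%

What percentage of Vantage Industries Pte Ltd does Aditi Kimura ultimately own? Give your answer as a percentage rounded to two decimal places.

93.65%

Aditi reaches Vantage along 3 paths.
Via Lumen: 100% × 68% = 68%.
Via Selkirk: 49% × 27% = 13.23%.
Via Lumen → Selkirk: 100% × 46% × 27% = 12.42%.
Total: 68% + 13.23% + 12.42% = 93.65%.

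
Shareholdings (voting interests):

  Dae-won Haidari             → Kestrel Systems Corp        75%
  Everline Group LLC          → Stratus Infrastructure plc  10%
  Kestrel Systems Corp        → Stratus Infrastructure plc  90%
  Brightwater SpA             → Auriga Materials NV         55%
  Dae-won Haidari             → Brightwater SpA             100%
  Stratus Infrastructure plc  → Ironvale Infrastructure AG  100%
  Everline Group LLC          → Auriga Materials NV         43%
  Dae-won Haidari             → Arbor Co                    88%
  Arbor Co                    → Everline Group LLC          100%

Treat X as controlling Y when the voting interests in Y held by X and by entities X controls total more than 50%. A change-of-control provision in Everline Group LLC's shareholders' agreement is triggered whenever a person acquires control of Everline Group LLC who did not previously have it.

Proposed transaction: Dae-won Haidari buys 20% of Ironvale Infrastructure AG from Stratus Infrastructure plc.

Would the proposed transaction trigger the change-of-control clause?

No

The purchase adds only to Dae-won's holdings (Stratus's stake shrinks), so Dae-won is the only person who could newly come to control Everline.
Dae-won holds 88% of Arbor, so Dae-won controls Arbor.
Arbor holds 100% of Everline, so Dae-won controls Everline.
So Dae-won already controls Everline before the transaction.
After the purchase, Dae-won holds 20% of Ironvale directly, and Stratus's stake falls to 80%.
Dae-won controlled Everline already, so this is not a new person acquiring control; every other person's position is unchanged or reduced.
No new person acquires control, so the clause is not triggered.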